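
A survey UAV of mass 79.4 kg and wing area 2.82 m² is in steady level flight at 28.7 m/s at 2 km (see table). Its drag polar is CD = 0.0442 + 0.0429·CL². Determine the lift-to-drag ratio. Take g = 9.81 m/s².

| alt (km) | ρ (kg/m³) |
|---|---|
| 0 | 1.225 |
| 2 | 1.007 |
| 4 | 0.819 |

L/D = 10.5

At 2 km, from the table: ρ = 1.007 kg/m³.
Level flight ⇒ L = W = m·g = 79.4 × 9.81 = 778.91 N.
q = ½ρv² = ½ × 1.007 × 28.7² = 414.7 Pa.
CL = W/(q·S) = 778.91 / (414.7 × 2.82) = 0.666.
CD = 0.0442 + 0.0429 × 0.666² = 0.06323.
L/D = CL/CD = 0.666 / 0.06323 = 10.5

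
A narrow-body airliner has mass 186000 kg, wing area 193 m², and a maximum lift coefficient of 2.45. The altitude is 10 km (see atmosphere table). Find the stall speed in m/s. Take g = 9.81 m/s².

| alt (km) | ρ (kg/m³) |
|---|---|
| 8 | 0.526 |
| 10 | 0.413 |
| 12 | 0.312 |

V_stall = 137 m/s

At 10 km, from the table: ρ = 0.413 kg/m³.
Weight W = mg = 186000 × 9.81 = 1.825×10^6 N.
From L = ½ρV²S·CL,max = W: V_stall = √(2W/(ρSCL,max)) = √(2·1.825×10^6/(0.413·193·2.45))
V_stall = √18690 = 137 m/s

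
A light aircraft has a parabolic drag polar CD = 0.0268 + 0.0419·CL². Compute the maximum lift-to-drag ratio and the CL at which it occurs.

For CD = CD0 + K·CL², (L/D)max occurs at CL* = √(CD0/K) and equals 1/(2√(K·CD0)).
(L/D)max = 1/(2√(0.0419 × 0.0268)) = 1/(2 × 0.03351) = 14.9
CL* = √(0.0268/0.0419) = 0.8

(L/D)max = 14.9, at CL = 0.8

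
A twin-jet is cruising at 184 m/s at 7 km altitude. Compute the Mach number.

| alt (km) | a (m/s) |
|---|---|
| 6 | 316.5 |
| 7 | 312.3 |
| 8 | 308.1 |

At 7 km, from the table: a = 312.3 m/s.
M = v/a = 184 / 312.3 = 0.589

M = 0.589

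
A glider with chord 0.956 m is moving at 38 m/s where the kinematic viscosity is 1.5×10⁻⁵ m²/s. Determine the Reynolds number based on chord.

Re = v·c/ν = 38 × 0.956 / (1.5×10⁻⁵) = 2.42×10^6

Re = 2.42×10^6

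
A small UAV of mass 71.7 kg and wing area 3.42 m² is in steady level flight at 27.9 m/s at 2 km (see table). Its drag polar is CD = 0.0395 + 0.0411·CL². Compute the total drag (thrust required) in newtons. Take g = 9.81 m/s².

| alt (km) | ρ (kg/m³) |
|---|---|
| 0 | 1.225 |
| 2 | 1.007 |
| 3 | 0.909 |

At 2 km, from the table: ρ = 1.007 kg/m³.
In steady level flight, lift balances weight: W = mg = 71.7 × 9.81 = 703.38 N.
q = ½ρv² = ½ × 1.007 × 27.9² = 391.9 Pa.
CL = W/(q·S) = 703.38 / (391.9 × 3.42) = 0.5248.
CD = 0.0395 + 0.0411 × 0.5248² = 0.05082.
D = q·S·CD = 391.9 × 3.42 × 0.05082 = 68.12 N

D = 68.1 N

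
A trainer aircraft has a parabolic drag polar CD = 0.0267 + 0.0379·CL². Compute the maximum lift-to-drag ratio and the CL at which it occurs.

For CD = CD0 + K·CL², (L/D)max occurs at CL* = √(CD0/K) and equals 1/(2√(K·CD0)).
(L/D)max = 1/(2√(0.0379 × 0.0267)) = 1/(2 × 0.03181) = 15.7
CL* = √(0.0267/0.0379) = 0.839

(L/D)max = 15.7, at CL = 0.839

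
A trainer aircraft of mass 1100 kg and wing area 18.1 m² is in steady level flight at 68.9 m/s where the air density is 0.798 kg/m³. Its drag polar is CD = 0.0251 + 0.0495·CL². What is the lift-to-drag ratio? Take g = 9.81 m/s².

L/D = 10.5

Weight W = mg = 1100 × 9.81 = 10791 N; in level flight L = W.
Dynamic pressure q = 0.5 × 0.798 × 68.9² = 1894 Pa.
Required CL = L/(qS) = 10791/(1894·18.1) = 0.3148.
CD = 0.0251 + 0.0495 × 0.3148² = 0.03.
L/D = CL/CD = 0.3148 / 0.03 = 10.5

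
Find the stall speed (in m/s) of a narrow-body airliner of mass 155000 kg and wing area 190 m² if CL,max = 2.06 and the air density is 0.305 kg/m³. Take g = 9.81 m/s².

At stall, lift equals weight: L = W = m·g = 155000 × 9.81 = 1.521×10^6 N.
From L = ½ρV²S·CL,max = W: V_stall = √(2W/(ρSCL,max)) = √(2·1.521×10^6/(0.305·190·2.06))
V_stall = √25470 = 160 m/s

V_stall = 160 m/s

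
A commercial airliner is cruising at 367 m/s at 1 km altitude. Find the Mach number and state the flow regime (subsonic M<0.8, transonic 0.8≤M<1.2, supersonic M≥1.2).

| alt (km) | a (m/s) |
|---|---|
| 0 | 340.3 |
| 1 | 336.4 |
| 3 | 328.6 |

M = 1.09 (transonic)

At 1 km, from the table: a = 336.4 m/s.
M = v/a = 367 / 336.4 = 1.09
M = 1.09 → transonic.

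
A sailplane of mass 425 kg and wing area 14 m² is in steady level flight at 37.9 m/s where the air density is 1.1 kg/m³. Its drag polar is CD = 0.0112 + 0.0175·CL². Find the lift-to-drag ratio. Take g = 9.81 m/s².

L/D = 27.5

In steady level flight, lift balances weight: W = mg = 425 × 9.81 = 4169.2 N.
Dynamic pressure q = 0.5 × 1.1 × 37.9² = 790 Pa.
CL = 2W/(ρv²S) = 2×4169.2/(1.1×37.9²×14) = 0.377.
CD = 0.0112 + 0.0175 × 0.377² = 0.01369.
L/D = CL/CD = 0.377 / 0.01369 = 27.5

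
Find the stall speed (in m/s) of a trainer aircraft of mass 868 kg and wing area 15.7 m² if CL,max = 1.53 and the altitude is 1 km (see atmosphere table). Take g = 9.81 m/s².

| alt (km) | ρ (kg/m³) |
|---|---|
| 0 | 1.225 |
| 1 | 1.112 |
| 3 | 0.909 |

At 1 km, from the table: ρ = 1.112 kg/m³.
Stall occurs when L = W at CL,max. W = mg = 868 × 9.81 = 8515 N.
From L = ½ρV²S·CL,max = W: V_stall = √(2W/(ρSCL,max)) = √(2·8515/(1.112·15.7·1.53))
V_stall = √637.6 = 25.3 m/s

V_stall = 25.3 m/s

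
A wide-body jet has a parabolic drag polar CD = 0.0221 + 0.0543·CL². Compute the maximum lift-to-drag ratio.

(L/D)max = 14.4

For CD = CD0 + K·CL², (L/D)max occurs at CL* = √(CD0/K) and equals 1/(2√(K·CD0)).
(L/D)max = 1/(2√(0.0543 × 0.0221)) = 1/(2 × 0.03464) = 14.4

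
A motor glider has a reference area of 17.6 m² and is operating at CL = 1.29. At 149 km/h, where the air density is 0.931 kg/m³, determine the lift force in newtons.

Convert speed: v = 149 km/h ÷ 3.6 = 41.39 m/s.
L = ½ρv²S·CL = ½ × 0.931 × 41.39² × 17.6 × 1.29 = 18100 N ≈ 18.1 kN

L = 18100 N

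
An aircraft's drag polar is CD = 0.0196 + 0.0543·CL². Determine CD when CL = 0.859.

CD = 0.0196 + 0.0543 × 0.859² = 0.0196 + 0.04007 = 0.0597

CD = 0.0597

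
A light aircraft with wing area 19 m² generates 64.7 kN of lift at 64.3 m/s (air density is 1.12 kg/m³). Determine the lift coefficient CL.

CL = 1.47

From L = ½ρv²S·CL, rearranging gives CL = 2L/(ρv²S).
CL = 2 × 64700 / (1.12 × 64.3² × 19) = 1.47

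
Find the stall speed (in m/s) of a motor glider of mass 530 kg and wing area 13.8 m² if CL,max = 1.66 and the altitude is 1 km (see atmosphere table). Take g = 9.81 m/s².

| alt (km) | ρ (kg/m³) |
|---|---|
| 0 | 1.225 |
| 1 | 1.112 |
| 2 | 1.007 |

V_stall = 20.2 m/s

At 1 km, from the table: ρ = 1.112 kg/m³.
Weight W = mg = 530 × 9.81 = 5199 N.
V_stall = √(2W/(ρ·S·CL,max)) = √(2 × 5199 / (1.112 × 13.8 × 1.66))
V_stall = √408.2 = 20.2 m/s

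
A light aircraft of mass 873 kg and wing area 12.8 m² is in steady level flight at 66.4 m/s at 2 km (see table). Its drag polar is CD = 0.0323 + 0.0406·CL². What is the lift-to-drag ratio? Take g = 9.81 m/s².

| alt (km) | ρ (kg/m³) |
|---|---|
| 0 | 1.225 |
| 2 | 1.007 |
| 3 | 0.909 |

At 2 km, from the table: ρ = 1.007 kg/m³.
Level flight ⇒ L = W = m·g = 873 × 9.81 = 8564.1 N.
q = ½ρv² = ½ × 1.007 × 66.4² = 2220 Pa.
CL = W/(q·S) = 8564.1 / (2220 × 12.8) = 0.3014.
CD = 0.0323 + 0.0406 × 0.3014² = 0.03599.
L/D = CL/CD = 0.3014 / 0.03599 = 8.37

L/D = 8.37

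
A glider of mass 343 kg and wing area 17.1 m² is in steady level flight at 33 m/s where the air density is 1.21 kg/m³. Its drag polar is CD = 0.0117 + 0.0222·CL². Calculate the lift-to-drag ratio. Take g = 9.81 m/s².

L/D = 21.8

Weight W = mg = 343 × 9.81 = 3364.8 N; in level flight L = W.
q = ½ρv² = ½ × 1.21 × 33² = 658.8 Pa.
Required CL = L/(qS) = 3364.8/(658.8·17.1) = 0.2987.
CD = 0.0117 + 0.0222 × 0.2987² = 0.01368.
L/D = CL/CD = 0.2987 / 0.01368 = 21.8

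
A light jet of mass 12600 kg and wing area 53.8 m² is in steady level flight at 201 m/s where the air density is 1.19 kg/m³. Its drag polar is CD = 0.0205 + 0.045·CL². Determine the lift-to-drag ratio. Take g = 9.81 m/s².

L/D = 4.57

Weight W = mg = 12600 × 9.81 = 1.2361×10^5 N; in level flight L = W.
Dynamic pressure q = 0.5 × 1.19 × 201² = 24040 Pa.
Required CL = L/(qS) = 1.2361×10^5/(24040·53.8) = 0.09558.
CD = 0.0205 + 0.045 × 0.09558² = 0.02091.
L/D = CL/CD = 0.09558 / 0.02091 = 4.57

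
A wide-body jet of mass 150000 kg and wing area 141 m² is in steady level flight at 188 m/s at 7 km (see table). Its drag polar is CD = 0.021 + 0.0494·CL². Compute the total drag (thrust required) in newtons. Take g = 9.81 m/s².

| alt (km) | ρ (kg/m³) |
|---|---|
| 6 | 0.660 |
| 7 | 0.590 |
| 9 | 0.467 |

At 7 km, from the table: ρ = 0.590 kg/m³.
Level flight ⇒ L = W = m·g = 150000 × 9.81 = 1.4715×10^6 N.
q = ½ρv² = ½ × 0.59 × 188² = 10430 Pa.
CL = W/(q·S) = 1.4715×10^6 / (10430 × 141) = 1.001.
CD = 0.021 + 0.0494 × 1.001² = 0.07049.
D = q·S·CD = 10430 × 141 × 0.07049 = 1.036×10^5 N

D = 1.04×10^5 N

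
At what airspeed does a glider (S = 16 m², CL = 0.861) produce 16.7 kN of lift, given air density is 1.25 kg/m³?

v = 44 m/s

L = ½ρv²S·CL ⇒ v = √(2L/(ρ·S·CL))
v = √(2 × 16700 / (1.25 × 16 × 0.861)) = √1940 = 44 m/s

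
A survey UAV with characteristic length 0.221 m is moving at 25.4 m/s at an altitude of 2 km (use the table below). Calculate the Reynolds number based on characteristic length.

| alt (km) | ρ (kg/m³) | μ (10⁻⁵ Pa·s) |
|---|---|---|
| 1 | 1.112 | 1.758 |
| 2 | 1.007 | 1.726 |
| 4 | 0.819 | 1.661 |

At 2 km, from the table: ρ = 1.007 kg/m³, μ = 1.726×10⁻⁵ Pa·s.
Re = ρ·v·c/μ = 1.007 × 25.4 × 0.221 / (1.726×10⁻⁵) = 3.28×10^5

Re = 3.28×10^5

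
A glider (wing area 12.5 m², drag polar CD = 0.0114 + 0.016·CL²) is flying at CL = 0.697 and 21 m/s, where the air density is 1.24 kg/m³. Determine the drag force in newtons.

D = 65.5 N

CD = 0.0114 + 0.016 × 0.697² = 0.01917
D = ½ρv²S·CD = ½ × 1.24 × 21² × 12.5 × 0.01917 = 65.5 N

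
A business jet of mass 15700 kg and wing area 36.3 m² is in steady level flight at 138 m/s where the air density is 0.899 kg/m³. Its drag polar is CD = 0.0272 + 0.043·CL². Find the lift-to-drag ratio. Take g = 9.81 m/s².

L/D = 13.1

Level flight ⇒ L = W = m·g = 15700 × 9.81 = 1.5402×10^5 N.
Dynamic pressure q = 0.5 × 0.899 × 138² = 8560 Pa.
CL = 2W/(ρv²S) = 2×1.5402×10^5/(0.899×138²×36.3) = 0.4956.
CD = 0.0272 + 0.043 × 0.4956² = 0.03776.
L/D = CL/CD = 0.4956 / 0.03776 = 13.1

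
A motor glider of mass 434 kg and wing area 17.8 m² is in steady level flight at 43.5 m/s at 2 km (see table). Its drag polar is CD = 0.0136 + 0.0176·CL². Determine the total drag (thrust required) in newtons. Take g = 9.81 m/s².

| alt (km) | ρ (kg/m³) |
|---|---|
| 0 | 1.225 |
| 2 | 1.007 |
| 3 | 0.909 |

At 2 km, from the table: ρ = 1.007 kg/m³.
In steady level flight, lift balances weight: W = mg = 434 × 9.81 = 4257.5 N.
q = ½ρv² = ½ × 1.007 × 43.5² = 952.7 Pa.
CL = W/(q·S) = 4257.5 / (952.7 × 17.8) = 0.2511.
CD = 0.0136 + 0.0176 × 0.2511² = 0.01471.
D = q·S·CD = 952.7 × 17.8 × 0.01471 = 249.5 N

D = 249 N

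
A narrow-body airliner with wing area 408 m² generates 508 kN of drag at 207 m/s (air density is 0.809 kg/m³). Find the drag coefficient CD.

CD = 0.0718

From D = ½ρv²S·CD, rearranging gives CD = 2D/(ρv²S).
CD = 2 × 5.08×10^5 / (0.809 × 207² × 408) = 0.0718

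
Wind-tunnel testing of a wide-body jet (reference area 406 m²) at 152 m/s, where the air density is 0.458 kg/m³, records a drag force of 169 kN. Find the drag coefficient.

CD = 0.0787

From D = ½ρv²S·CD, rearranging gives CD = 2D/(ρv²S).
CD = 2 × 1.69×10^5 / (0.458 × 152² × 406) = 0.0787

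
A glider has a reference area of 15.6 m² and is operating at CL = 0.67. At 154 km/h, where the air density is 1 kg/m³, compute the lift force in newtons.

Convert speed: v = 154 km/h ÷ 3.6 = 42.78 m/s.
Dynamic pressure q = ½ρv² = ½ × 1 × 42.78² = 915 Pa.
L = q·S·CL = 915 × 15.6 × 0.67 = 9560 N ≈ 9.56 kN

L = 9560 N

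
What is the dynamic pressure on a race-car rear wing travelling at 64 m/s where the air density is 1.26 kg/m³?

q = ½ρv² = ½ × 1.26 × 64² = 2580 Pa

q = 2580 Pa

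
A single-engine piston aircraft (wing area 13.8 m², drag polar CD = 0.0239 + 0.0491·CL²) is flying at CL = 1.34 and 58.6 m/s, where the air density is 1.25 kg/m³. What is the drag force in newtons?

D = 3320 N

CD = 0.0239 + 0.0491 × 1.34² = 0.1121
D = ½ρv²S·CD = ½ × 1.25 × 58.6² × 13.8 × 0.1121 = 3320 N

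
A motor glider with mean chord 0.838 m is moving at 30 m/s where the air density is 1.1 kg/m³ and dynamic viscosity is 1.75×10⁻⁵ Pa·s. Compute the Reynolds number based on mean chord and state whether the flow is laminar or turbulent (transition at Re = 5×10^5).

Re = ρ·v·c/μ = 1.1 × 30 × 0.838 / (1.75×10⁻⁵) = 1.58×10^6
Since 1.58×10^6 > 5×10^5, the flow is turbulent.

Re = 1.58×10^6 (turbulent)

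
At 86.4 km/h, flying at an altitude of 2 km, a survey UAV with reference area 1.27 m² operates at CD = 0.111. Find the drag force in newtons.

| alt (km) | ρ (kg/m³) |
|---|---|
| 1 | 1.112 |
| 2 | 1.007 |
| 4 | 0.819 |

D = 40.9 N

At 2 km, from the table: ρ = 1.007 kg/m³.
Convert speed: v = 86.4 km/h ÷ 3.6 = 24 m/s.
D = ½ρv²S·CD = ½ × 1.007 × 24² × 1.27 × 0.111 = 40.9 N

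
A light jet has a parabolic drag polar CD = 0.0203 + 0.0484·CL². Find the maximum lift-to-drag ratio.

(L/D)max = 16

For CD = CD0 + K·CL², (L/D)max occurs at CL* = √(CD0/K) and equals 1/(2√(K·CD0)).
(L/D)max = 1/(2√(0.0484 × 0.0203)) = 1/(2 × 0.03135) = 16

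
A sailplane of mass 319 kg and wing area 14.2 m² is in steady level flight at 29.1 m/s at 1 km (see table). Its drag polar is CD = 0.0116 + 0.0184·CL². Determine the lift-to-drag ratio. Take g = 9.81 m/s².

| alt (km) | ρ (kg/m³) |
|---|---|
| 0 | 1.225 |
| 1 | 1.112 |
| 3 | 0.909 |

L/D = 29.9

At 1 km, from the table: ρ = 1.112 kg/m³.
Weight W = mg = 319 × 9.81 = 3129.4 N; in level flight L = W.
Dynamic pressure q = 0.5 × 1.112 × 29.1² = 470.8 Pa.
CL = 2W/(ρv²S) = 2×3129.4/(1.112×29.1²×14.2) = 0.4681.
CD = 0.0116 + 0.0184 × 0.4681² = 0.01563.
L/D = CL/CD = 0.4681 / 0.01563 = 29.9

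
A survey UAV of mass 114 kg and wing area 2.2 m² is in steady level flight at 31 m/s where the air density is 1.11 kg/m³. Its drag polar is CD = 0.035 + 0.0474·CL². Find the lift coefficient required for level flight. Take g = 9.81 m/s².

CL = 0.953

Weight W = mg = 114 × 9.81 = 1118.3 N; in level flight L = W.
q = ½ρv² = ½ × 1.11 × 31² = 533.4 Pa.
Required CL = L/(qS) = 1118.3/(533.4·2.2) = 0.9531.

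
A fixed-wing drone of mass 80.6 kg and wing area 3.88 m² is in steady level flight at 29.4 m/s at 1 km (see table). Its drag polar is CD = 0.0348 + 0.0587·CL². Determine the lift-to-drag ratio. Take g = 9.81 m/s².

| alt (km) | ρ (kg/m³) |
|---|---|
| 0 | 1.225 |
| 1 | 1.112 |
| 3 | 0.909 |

At 1 km, from the table: ρ = 1.112 kg/m³.
In steady level flight, lift balances weight: W = mg = 80.6 × 9.81 = 790.69 N.
q = ½ρv² = ½ × 1.112 × 29.4² = 480.6 Pa.
Required CL = L/(qS) = 790.69/(480.6·3.88) = 0.424.
CD = 0.0348 + 0.0587 × 0.424² = 0.04535.
L/D = CL/CD = 0.424 / 0.04535 = 9.35

L/D = 9.35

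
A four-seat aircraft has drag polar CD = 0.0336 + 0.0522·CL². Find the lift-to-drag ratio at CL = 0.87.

CD = 0.0336 + 0.0522 × 0.87² = 0.07311
L/D = CL/CD = 0.87 / 0.07311 = 11.9

L/D = 11.9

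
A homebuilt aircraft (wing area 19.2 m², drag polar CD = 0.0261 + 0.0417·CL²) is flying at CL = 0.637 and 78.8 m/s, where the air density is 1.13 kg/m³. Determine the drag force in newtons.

CD = 0.0261 + 0.0417 × 0.637² = 0.04302
D = ½ρv²S·CD = ½ × 1.13 × 78.8² × 19.2 × 0.04302 = 2900 N

D = 2900 N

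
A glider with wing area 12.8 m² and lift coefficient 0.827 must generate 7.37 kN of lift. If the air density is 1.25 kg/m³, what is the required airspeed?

L = ½ρv²S·CL ⇒ v = √(2L/(ρ·S·CL))
v = √(2 × 7370 / (1.25 × 12.8 × 0.827)) = √1114 = 33.4 m/s

v = 33.4 m/s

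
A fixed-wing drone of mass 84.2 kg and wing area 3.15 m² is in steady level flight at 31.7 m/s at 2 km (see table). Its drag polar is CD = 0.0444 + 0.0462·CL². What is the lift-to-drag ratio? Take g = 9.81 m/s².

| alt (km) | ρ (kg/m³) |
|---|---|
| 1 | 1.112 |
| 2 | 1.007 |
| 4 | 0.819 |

L/D = 9.12

At 2 km, from the table: ρ = 1.007 kg/m³.
Weight W = mg = 84.2 × 9.81 = 826 N; in level flight L = W.
q = ½ρv² = ½ × 1.007 × 31.7² = 506 Pa.
Required CL = L/(qS) = 826/(506·3.15) = 0.5183.
CD = 0.0444 + 0.0462 × 0.5183² = 0.05681.
L/D = CL/CD = 0.5183 / 0.05681 = 9.12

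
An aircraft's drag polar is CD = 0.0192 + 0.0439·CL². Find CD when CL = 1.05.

CD = 0.0192 + 0.0439 × 1.05² = 0.0192 + 0.0484 = 0.0676

CD = 0.0676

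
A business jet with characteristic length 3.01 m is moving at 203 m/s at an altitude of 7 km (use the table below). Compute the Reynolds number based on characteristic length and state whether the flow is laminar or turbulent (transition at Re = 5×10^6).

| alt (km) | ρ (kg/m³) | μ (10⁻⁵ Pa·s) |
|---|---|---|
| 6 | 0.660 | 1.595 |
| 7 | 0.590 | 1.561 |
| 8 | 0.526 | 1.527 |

Re = 2.31×10^7 (turbulent)

At 7 km, from the table: ρ = 0.590 kg/m³, μ = 1.561×10⁻⁵ Pa·s.
Re = ρ·v·c/μ = 0.59 × 203 × 3.01 / (1.561×10⁻⁵) = 2.31×10^7
Since 2.31×10^7 > 5×10^6, the flow is turbulent.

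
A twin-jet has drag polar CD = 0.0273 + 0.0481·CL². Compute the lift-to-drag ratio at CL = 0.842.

CD = 0.0273 + 0.0481 × 0.842² = 0.0614
L/D = CL/CD = 0.842 / 0.0614 = 13.7

L/D = 13.7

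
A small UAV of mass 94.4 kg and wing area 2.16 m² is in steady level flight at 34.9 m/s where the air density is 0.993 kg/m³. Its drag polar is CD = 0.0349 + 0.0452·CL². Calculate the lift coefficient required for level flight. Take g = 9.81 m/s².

CL = 0.709

Level flight ⇒ L = W = m·g = 94.4 × 9.81 = 926.06 N.
Dynamic pressure q = 0.5 × 0.993 × 34.9² = 604.7 Pa.
CL = 2W/(ρv²S) = 2×926.06/(0.993×34.9²×2.16) = 0.709.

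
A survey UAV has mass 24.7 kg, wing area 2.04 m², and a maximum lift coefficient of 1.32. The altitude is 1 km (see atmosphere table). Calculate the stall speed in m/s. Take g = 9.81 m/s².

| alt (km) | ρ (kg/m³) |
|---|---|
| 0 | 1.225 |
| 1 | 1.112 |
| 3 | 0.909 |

At 1 km, from the table: ρ = 1.112 kg/m³.
At stall, lift equals weight: L = W = m·g = 24.7 × 9.81 = 242.3 N.
From L = ½ρV²S·CL,max = W: V_stall = √(2W/(ρSCL,max)) = √(2·242.3/(1.112·2.04·1.32))
V_stall = √161.8 = 12.7 m/s

V_stall = 12.7 m/s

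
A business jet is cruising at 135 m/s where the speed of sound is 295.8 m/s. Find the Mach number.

M = v/a = 135 / 295.8 = 0.456

M = 0.456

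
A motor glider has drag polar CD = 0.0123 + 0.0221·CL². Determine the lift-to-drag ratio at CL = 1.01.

CD = 0.0123 + 0.0221 × 1.01² = 0.03484
L/D = CL/CD = 1.01 / 0.03484 = 29

L/D = 29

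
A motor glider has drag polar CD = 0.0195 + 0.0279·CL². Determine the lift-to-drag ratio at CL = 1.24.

CD = 0.0195 + 0.0279 × 1.24² = 0.0624
L/D = CL/CD = 1.24 / 0.0624 = 19.9

L/D = 19.9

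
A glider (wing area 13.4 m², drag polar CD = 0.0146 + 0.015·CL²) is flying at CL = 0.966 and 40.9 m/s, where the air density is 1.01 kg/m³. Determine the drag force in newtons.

D = 324 N

CD = 0.0146 + 0.015 × 0.966² = 0.0286
D = ½ρv²S·CD = ½ × 1.01 × 40.9² × 13.4 × 0.0286 = 324 N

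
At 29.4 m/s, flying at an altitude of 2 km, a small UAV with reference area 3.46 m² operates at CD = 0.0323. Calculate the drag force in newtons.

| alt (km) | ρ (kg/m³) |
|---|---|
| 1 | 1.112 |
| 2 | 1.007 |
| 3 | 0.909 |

At 2 km, from the table: ρ = 1.007 kg/m³.
Dynamic pressure q = ½ρv² = ½ × 1.007 × 29.4² = 435.2 Pa.
D = q·S·CD = 435.2 × 3.46 × 0.0323 = 48.6 N

D = 48.6 N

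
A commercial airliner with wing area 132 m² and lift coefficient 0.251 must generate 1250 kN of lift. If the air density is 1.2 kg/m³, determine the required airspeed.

L = ½ρv²S·CL ⇒ v = √(2L/(ρ·S·CL))
v = √(2 × 1.25×10^6 / (1.2 × 132 × 0.251)) = √62880 = 251 m/s

v = 251 m/s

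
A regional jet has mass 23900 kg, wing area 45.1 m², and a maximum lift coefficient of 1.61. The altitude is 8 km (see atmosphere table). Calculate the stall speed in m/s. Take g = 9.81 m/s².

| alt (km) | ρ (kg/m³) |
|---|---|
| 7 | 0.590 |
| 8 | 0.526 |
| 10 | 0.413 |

At 8 km, from the table: ρ = 0.526 kg/m³.
Weight W = mg = 23900 × 9.81 = 2.345×10^5 N.
V_stall = √(2W/(ρ·S·CL,max)) = √(2 × 2.345×10^5 / (0.526 × 45.1 × 1.61))
V_stall = √12280 = 111 m/s

V_stall = 111 m/s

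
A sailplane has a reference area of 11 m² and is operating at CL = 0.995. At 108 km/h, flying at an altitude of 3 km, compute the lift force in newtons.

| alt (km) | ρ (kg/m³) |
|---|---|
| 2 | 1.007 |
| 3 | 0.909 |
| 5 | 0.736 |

L = 4480 N

At 3 km, from the table: ρ = 0.909 kg/m³.
Convert speed: v = 108 km/h ÷ 3.6 = 30 m/s.
Dynamic pressure q = ½ρv² = ½ × 0.909 × 30² = 409.1 Pa.
L = q·S·CL = 409.1 × 11 × 0.995 = 4480 N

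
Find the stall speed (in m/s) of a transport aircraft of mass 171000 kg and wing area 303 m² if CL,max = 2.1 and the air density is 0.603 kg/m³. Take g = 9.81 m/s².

V_stall = 93.5 m/s

Weight W = mg = 171000 × 9.81 = 1.678×10^6 N.
From L = ½ρV²S·CL,max = W: V_stall = √(2W/(ρSCL,max)) = √(2·1.678×10^6/(0.603·303·2.1))
V_stall = √8744 = 93.5 m/s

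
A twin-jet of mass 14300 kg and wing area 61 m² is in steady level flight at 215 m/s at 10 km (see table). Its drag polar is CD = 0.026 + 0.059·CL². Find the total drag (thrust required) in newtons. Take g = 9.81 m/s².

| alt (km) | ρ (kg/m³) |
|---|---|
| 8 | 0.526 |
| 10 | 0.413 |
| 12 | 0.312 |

At 10 km, from the table: ρ = 0.413 kg/m³.
In steady level flight, lift balances weight: W = mg = 14300 × 9.81 = 1.4028×10^5 N.
q = ½ρv² = ½ × 0.413 × 215² = 9545 Pa.
CL = 2W/(ρv²S) = 2×1.4028×10^5/(0.413×215²×61) = 0.2409.
CD = 0.026 + 0.059 × 0.2409² = 0.02942.
D = q·S·CD = 9545 × 61 × 0.02942 = 17130 N

D = 17100 N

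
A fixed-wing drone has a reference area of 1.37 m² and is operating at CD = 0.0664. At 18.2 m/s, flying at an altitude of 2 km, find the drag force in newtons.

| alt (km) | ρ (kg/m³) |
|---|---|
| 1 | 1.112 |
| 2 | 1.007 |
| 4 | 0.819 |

D = 15.2 N

At 2 km, from the table: ρ = 1.007 kg/m³.
Dynamic pressure q = ½ρv² = ½ × 1.007 × 18.2² = 166.8 Pa.
D = q·S·CD = 166.8 × 1.37 × 0.0664 = 15.2 N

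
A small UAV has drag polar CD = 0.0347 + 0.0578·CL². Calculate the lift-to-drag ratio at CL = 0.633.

L/D = 10.9

CD = 0.0347 + 0.0578 × 0.633² = 0.05786
L/D = CL/CD = 0.633 / 0.05786 = 10.9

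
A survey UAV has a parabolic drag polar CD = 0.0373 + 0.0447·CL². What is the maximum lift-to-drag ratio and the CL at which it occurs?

(L/D)max = 12.2, at CL = 0.913

For CD = CD0 + K·CL², (L/D)max occurs at CL* = √(CD0/K) and equals 1/(2√(K·CD0)).
(L/D)max = 1/(2√(0.0447 × 0.0373)) = 1/(2 × 0.04083) = 12.2
CL* = √(0.0373/0.0447) = 0.913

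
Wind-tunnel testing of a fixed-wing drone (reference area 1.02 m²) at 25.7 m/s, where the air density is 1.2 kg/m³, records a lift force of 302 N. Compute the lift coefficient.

From L = ½ρv²S·CL, rearranging gives CL = 2L/(ρv²S).
CL = 2 × 302 / (1.2 × 25.7² × 1.02) = 0.747

CL = 0.747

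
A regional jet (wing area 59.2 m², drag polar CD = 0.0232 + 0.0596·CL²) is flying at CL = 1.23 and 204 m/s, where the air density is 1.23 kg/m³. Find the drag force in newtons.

CD = 0.0232 + 0.0596 × 1.23² = 0.1134
D = ½ρv²S·CD = ½ × 1.23 × 204² × 59.2 × 0.1134 = 1.72×10^5 N

D = 1.72×10^5 N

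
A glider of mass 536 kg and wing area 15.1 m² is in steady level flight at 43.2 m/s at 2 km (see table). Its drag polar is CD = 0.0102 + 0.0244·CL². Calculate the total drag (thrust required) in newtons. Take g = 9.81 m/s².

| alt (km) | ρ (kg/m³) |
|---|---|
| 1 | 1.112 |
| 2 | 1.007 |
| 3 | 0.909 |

At 2 km, from the table: ρ = 1.007 kg/m³.
Weight W = mg = 536 × 9.81 = 5258.2 N; in level flight L = W.
Dynamic pressure q = 0.5 × 1.007 × 43.2² = 939.7 Pa.
Required CL = L/(qS) = 5258.2/(939.7·15.1) = 0.3706.
CD = 0.0102 + 0.0244 × 0.3706² = 0.01355.
D = q·S·CD = 939.7 × 15.1 × 0.01355 = 192.3 N

D = 192 N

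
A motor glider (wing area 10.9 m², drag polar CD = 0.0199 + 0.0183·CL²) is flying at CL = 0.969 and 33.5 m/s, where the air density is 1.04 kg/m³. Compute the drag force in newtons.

D = 236 N

CD = 0.0199 + 0.0183 × 0.969² = 0.03708
D = ½ρv²S·CD = ½ × 1.04 × 33.5² × 10.9 × 0.03708 = 236 N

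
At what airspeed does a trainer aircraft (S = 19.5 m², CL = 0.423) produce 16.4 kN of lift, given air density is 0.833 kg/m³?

L = ½ρv²S·CL ⇒ v = √(2L/(ρ·S·CL))
v = √(2 × 16400 / (0.833 × 19.5 × 0.423)) = √4774 = 69.1 m/s

v = 69.1 m/s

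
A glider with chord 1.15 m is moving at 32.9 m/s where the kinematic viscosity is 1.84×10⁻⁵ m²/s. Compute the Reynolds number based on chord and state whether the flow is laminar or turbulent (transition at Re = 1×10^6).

Re = v·c/ν = 32.9 × 1.15 / (1.84×10⁻⁵) = 2.06×10^6
Since 2.06×10^6 > 1×10^6, the flow is turbulent.

Re = 2.06×10^6 (turbulent)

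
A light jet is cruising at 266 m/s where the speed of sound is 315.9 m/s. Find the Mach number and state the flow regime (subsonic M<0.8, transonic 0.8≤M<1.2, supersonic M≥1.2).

M = v/a = 266 / 315.9 = 0.842
M = 0.842 → transonic.

M = 0.842 (transonic)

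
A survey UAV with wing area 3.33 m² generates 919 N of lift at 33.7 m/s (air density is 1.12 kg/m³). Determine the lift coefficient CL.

From L = ½ρv²S·CL, rearranging gives CL = 2L/(ρv²S).
CL = 2 × 919 / (1.12 × 33.7² × 3.33) = 0.434

CL = 0.434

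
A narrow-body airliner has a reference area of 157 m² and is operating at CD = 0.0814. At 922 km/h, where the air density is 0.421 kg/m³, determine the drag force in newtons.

Convert speed: v = 922 km/h ÷ 3.6 = 256.1 m/s.
D = ½ρv²S·CD = ½ × 0.421 × 256.1² × 157 × 0.0814 = 1.76×10^5 N ≈ 176 kN

D = 1.76×10^5 N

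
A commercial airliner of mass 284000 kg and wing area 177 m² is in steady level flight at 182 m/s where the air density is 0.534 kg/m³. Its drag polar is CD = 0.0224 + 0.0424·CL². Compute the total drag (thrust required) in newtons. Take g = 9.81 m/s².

Level flight ⇒ L = W = m·g = 284000 × 9.81 = 2.786×10^6 N.
Dynamic pressure q = 0.5 × 0.534 × 182² = 8844 Pa.
CL = W/(q·S) = 2.786×10^6 / (8844 × 177) = 1.78.
CD = 0.0224 + 0.0424 × 1.78² = 0.1567.
D = q·S·CD = 8844 × 177 × 0.1567 = 2.453×10^5 N

D = 2.45×10^5 N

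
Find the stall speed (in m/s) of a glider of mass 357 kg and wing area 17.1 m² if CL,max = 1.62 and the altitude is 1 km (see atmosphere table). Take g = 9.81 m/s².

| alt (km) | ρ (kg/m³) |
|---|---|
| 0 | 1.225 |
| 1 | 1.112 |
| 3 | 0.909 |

V_stall = 15.1 m/s

At 1 km, from the table: ρ = 1.112 kg/m³.
Weight W = mg = 357 × 9.81 = 3502 N.
From L = ½ρV²S·CL,max = W: V_stall = √(2W/(ρSCL,max)) = √(2·3502/(1.112·17.1·1.62))
V_stall = √227.4 = 15.1 m/s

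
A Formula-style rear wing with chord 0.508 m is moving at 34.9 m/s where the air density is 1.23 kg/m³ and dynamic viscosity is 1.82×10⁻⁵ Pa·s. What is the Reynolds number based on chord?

Re = ρ·v·c/μ = 1.23 × 34.9 × 0.508 / (1.82×10⁻⁵) = 1.2×10^6

Re = 1.2×10^6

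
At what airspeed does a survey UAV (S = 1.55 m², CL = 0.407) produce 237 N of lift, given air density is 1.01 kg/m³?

L = ½ρv²S·CL ⇒ v = √(2L/(ρ·S·CL))
v = √(2 × 237 / (1.01 × 1.55 × 0.407)) = √743.9 = 27.3 m/s

v = 27.3 m/s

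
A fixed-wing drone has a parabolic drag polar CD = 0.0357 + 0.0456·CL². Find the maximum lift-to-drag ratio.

(L/D)max = 12.4

For CD = CD0 + K·CL², (L/D)max occurs at CL* = √(CD0/K) and equals 1/(2√(K·CD0)).
(L/D)max = 1/(2√(0.0456 × 0.0357)) = 1/(2 × 0.04035) = 12.4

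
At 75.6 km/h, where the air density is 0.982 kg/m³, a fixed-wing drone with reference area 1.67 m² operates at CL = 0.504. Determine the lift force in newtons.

L = 182 N

Convert speed: v = 75.6 km/h ÷ 3.6 = 21 m/s.
L = ½ρv²S·CL = ½ × 0.982 × 21² × 1.67 × 0.504 = 182 N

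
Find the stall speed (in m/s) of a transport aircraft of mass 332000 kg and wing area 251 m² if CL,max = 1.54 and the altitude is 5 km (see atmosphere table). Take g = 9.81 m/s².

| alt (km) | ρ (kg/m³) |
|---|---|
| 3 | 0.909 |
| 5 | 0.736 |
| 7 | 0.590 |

At 5 km, from the table: ρ = 0.736 kg/m³.
Stall occurs when L = W at CL,max. W = mg = 332000 × 9.81 = 3.257×10^6 N.
From L = ½ρV²S·CL,max = W: V_stall = √(2W/(ρSCL,max)) = √(2·3.257×10^6/(0.736·251·1.54))
V_stall = √22900 = 151 m/s

V_stall = 151 m/s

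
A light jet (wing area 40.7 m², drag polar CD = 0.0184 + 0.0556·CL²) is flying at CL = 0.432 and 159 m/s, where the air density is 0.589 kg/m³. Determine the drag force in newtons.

CD = 0.0184 + 0.0556 × 0.432² = 0.02878
D = ½ρv²S·CD = ½ × 0.589 × 159² × 40.7 × 0.02878 = 8720 N

D = 8720 N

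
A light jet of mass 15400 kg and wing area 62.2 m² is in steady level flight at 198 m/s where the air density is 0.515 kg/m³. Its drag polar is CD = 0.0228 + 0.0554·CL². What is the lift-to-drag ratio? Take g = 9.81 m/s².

Weight W = mg = 15400 × 9.81 = 1.5107×10^5 N; in level flight L = W.
Dynamic pressure q = 0.5 × 0.515 × 198² = 10100 Pa.
CL = W/(q·S) = 1.5107×10^5 / (10100 × 62.2) = 0.2406.
CD = 0.0228 + 0.0554 × 0.2406² = 0.02601.
L/D = CL/CD = 0.2406 / 0.02601 = 9.25

L/D = 9.25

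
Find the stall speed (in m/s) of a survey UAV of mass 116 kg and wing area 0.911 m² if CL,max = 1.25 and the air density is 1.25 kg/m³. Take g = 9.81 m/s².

V_stall = 40 m/s

At stall, lift equals weight: L = W = m·g = 116 × 9.81 = 1138 N.
V_stall = √(2W/(ρ·S·CL,max)) = √(2 × 1138 / (1.25 × 0.911 × 1.25))
V_stall = √1599 = 40 m/s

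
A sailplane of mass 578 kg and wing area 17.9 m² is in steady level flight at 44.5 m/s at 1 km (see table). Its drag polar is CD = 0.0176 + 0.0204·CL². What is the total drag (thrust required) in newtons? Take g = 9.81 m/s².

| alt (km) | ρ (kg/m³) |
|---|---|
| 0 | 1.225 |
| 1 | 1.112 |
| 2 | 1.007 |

At 1 km, from the table: ρ = 1.112 kg/m³.
Level flight ⇒ L = W = m·g = 578 × 9.81 = 5670.2 N.
q = ½ρv² = ½ × 1.112 × 44.5² = 1101 Pa.
CL = 2W/(ρv²S) = 2×5670.2/(1.112×44.5²×17.9) = 0.2877.
CD = 0.0176 + 0.0204 × 0.2877² = 0.01929.
D = q·S·CD = 1101 × 17.9 × 0.01929 = 380.1 N

D = 380 N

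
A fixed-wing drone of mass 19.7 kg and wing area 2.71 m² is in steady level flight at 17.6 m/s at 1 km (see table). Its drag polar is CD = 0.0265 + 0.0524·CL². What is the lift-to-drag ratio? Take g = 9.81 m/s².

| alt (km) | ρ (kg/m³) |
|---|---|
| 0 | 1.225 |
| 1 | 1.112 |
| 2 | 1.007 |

L/D = 11.7

At 1 km, from the table: ρ = 1.112 kg/m³.
Weight W = mg = 19.7 × 9.81 = 193.26 N; in level flight L = W.
Dynamic pressure q = 0.5 × 1.112 × 17.6² = 172.2 Pa.
CL = 2W/(ρv²S) = 2×193.26/(1.112×17.6²×2.71) = 0.4141.
CD = 0.0265 + 0.0524 × 0.4141² = 0.03548.
L/D = CL/CD = 0.4141 / 0.03548 = 11.7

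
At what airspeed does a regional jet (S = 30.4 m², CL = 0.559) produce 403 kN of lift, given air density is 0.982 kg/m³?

L = ½ρv²S·CL ⇒ v = √(2L/(ρ·S·CL))
v = √(2 × 4.03×10^5 / (0.982 × 30.4 × 0.559)) = √48300 = 220 m/s

v = 220 m/s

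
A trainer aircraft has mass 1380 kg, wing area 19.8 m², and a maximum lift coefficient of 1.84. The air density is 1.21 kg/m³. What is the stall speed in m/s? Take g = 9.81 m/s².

Weight W = mg = 1380 × 9.81 = 13540 N.
From L = ½ρV²S·CL,max = W: V_stall = √(2W/(ρSCL,max)) = √(2·13540/(1.21·19.8·1.84))
V_stall = √614.2 = 24.8 m/s

V_stall = 24.8 m/s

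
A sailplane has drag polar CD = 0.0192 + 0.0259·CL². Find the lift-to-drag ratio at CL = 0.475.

L/D = 19

CD = 0.0192 + 0.0259 × 0.475² = 0.02504
L/D = CL/CD = 0.475 / 0.02504 = 19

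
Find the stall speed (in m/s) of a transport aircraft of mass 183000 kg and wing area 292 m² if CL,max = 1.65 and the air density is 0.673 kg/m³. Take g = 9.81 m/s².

V_stall = 105 m/s

Stall occurs when L = W at CL,max. W = mg = 183000 × 9.81 = 1.795×10^6 N.
From L = ½ρV²S·CL,max = W: V_stall = √(2W/(ρSCL,max)) = √(2·1.795×10^6/(0.673·292·1.65))
V_stall = √11070 = 105 m/s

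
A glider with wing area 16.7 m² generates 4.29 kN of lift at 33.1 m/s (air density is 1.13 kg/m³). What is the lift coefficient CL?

From L = ½ρv²S·CL, rearranging gives CL = 2L/(ρv²S).
CL = 2 × 4290 / (1.13 × 33.1² × 16.7) = 0.415

CL = 0.415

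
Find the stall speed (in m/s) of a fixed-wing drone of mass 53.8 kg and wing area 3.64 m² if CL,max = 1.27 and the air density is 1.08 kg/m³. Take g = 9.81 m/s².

V_stall = 14.5 m/s

At stall, lift equals weight: L = W = m·g = 53.8 × 9.81 = 527.8 N.
From L = ½ρV²S·CL,max = W: V_stall = √(2W/(ρSCL,max)) = √(2·527.8/(1.08·3.64·1.27))
V_stall = √211.4 = 14.5 m/s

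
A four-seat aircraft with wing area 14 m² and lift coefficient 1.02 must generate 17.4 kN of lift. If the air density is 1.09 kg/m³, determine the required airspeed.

v = 47.3 m/s

L = ½ρv²S·CL ⇒ v = √(2L/(ρ·S·CL))
v = √(2 × 17400 / (1.09 × 14 × 1.02)) = √2236 = 47.3 m/s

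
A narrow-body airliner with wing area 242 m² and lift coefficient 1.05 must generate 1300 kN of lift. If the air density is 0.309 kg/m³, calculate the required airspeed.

v = 182 m/s

L = ½ρv²S·CL ⇒ v = √(2L/(ρ·S·CL))
v = √(2 × 1.3×10^6 / (0.309 × 242 × 1.05)) = √33110 = 182 m/s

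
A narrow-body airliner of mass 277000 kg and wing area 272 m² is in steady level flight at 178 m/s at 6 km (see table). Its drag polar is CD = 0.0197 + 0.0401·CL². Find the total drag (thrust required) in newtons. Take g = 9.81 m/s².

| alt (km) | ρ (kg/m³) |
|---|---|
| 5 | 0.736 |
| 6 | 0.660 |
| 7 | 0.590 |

D = 1.6×10^5 N

At 6 km, from the table: ρ = 0.660 kg/m³.
Weight W = mg = 277000 × 9.81 = 2.7174×10^6 N; in level flight L = W.
q = ½ρv² = ½ × 0.66 × 178² = 10460 Pa.
Required CL = L/(qS) = 2.7174×10^6/(10460·272) = 0.9555.
CD = 0.0197 + 0.0401 × 0.9555² = 0.05631.
D = q·S·CD = 10460 × 272 × 0.05631 = 1.601×10^5 N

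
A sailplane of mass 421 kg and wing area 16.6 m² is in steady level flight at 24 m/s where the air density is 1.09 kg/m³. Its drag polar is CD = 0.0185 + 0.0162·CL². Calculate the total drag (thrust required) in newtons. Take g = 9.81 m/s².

D = 149 N

In steady level flight, lift balances weight: W = mg = 421 × 9.81 = 4130 N.
Dynamic pressure q = 0.5 × 1.09 × 24² = 313.9 Pa.
CL = 2W/(ρv²S) = 2×4130/(1.09×24²×16.6) = 0.7925.
CD = 0.0185 + 0.0162 × 0.7925² = 0.02868.
D = q·S·CD = 313.9 × 16.6 × 0.02868 = 149.4 N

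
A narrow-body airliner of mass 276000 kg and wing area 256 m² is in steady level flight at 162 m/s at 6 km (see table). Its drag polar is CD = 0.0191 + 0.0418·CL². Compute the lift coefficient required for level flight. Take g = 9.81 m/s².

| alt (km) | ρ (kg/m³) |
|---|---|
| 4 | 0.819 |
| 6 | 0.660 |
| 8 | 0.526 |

CL = 1.22

At 6 km, from the table: ρ = 0.660 kg/m³.
Level flight ⇒ L = W = m·g = 276000 × 9.81 = 2.7076×10^6 N.
q = ½ρv² = ½ × 0.66 × 162² = 8661 Pa.
CL = W/(q·S) = 2.7076×10^6 / (8661 × 256) = 1.221.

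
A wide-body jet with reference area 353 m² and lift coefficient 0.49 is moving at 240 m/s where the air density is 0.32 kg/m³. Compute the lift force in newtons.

Dynamic pressure q = ½ρv² = ½ × 0.32 × 240² = 9216 Pa.
L = q·S·CL = 9216 × 353 × 0.49 = 1.59×10^6 N ≈ 1590 kN

L = 1.59×10^6 N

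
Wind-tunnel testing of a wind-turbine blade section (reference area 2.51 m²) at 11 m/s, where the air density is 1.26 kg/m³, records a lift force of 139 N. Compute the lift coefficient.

CL = 0.726

From L = ½ρv²S·CL, rearranging gives CL = 2L/(ρv²S).
CL = 2 × 139 / (1.26 × 11² × 2.51) = 0.726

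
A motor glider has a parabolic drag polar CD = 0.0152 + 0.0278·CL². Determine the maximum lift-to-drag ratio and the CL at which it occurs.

(L/D)max = 24.3, at CL = 0.739

For CD = CD0 + K·CL², (L/D)max occurs at CL* = √(CD0/K) and equals 1/(2√(K·CD0)).
(L/D)max = 1/(2√(0.0278 × 0.0152)) = 1/(2 × 0.02056) = 24.3
CL* = √(0.0152/0.0278) = 0.739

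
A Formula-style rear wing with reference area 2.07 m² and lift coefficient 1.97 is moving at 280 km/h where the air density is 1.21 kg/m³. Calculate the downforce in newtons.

Convert speed: v = 280 km/h ÷ 3.6 = 77.78 m/s.
Dynamic pressure q = ½ρv² = ½ × 1.21 × 77.78² = 3660 Pa.
L = q·S·CL = 3660 × 2.07 × 1.97 = 14900 N ≈ 14.9 kN

L = 14900 N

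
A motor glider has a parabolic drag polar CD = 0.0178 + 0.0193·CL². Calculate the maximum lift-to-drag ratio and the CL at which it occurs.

For CD = CD0 + K·CL², (L/D)max occurs at CL* = √(CD0/K) and equals 1/(2√(K·CD0)).
(L/D)max = 1/(2√(0.0193 × 0.0178)) = 1/(2 × 0.01853) = 27
CL* = √(0.0178/0.0193) = 0.96

(L/D)max = 27, at CL = 0.96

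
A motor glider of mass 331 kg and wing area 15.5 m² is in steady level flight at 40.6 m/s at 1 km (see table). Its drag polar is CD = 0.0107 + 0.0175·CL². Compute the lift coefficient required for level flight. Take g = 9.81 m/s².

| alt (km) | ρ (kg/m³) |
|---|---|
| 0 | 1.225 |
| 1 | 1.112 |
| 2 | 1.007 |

At 1 km, from the table: ρ = 1.112 kg/m³.
Level flight ⇒ L = W = m·g = 331 × 9.81 = 3247.1 N.
q = ½ρv² = ½ × 1.112 × 40.6² = 916.5 Pa.
CL = W/(q·S) = 3247.1 / (916.5 × 15.5) = 0.2286.

CL = 0.229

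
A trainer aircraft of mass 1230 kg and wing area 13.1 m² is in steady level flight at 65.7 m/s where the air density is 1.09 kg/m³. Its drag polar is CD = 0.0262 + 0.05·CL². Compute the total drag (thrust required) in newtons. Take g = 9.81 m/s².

D = 1040 N

Level flight ⇒ L = W = m·g = 1230 × 9.81 = 12066 N.
Dynamic pressure q = 0.5 × 1.09 × 65.7² = 2352 Pa.
Required CL = L/(qS) = 12066/(2352·13.1) = 0.3915.
CD = 0.0262 + 0.05 × 0.3915² = 0.03387.
D = q·S·CD = 2352 × 13.1 × 0.03387 = 1044 N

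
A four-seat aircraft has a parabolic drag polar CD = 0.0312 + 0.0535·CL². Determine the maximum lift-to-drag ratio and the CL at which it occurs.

For CD = CD0 + K·CL², (L/D)max occurs at CL* = √(CD0/K) and equals 1/(2√(K·CD0)).
(L/D)max = 1/(2√(0.0535 × 0.0312)) = 1/(2 × 0.04086) = 12.2
CL* = √(0.0312/0.0535) = 0.764

(L/D)max = 12.2, at CL = 0.764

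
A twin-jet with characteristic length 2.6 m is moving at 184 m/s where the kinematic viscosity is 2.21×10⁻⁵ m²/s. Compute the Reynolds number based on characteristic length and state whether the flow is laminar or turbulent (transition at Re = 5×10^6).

Re = 2.16×10^7 (turbulent)

Re = v·c/ν = 184 × 2.6 / (2.21×10⁻⁵) = 2.16×10^7
Since 2.16×10^7 > 5×10^6, the flow is turbulent.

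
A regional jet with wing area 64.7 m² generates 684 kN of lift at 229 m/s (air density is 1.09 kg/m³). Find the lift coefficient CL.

From L = ½ρv²S·CL, rearranging gives CL = 2L/(ρv²S).
CL = 2 × 6.84×10^5 / (1.09 × 229² × 64.7) = 0.37

CL = 0.37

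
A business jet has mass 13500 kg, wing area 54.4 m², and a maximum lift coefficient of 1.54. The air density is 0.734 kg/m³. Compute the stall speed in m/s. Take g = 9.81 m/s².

V_stall = 65.6 m/s

Weight W = mg = 13500 × 9.81 = 1.324×10^5 N.
From L = ½ρV²S·CL,max = W: V_stall = √(2W/(ρSCL,max)) = √(2·1.324×10^5/(0.734·54.4·1.54))
V_stall = √4307 = 65.6 m/s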